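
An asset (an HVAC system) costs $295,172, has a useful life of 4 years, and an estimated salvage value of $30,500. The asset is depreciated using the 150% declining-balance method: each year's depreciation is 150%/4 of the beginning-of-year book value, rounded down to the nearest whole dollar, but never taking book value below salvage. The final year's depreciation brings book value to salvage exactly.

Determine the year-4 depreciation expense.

Depreciable base = $295,172 − $30,500 = $264,672.
Year 1: ⌊$295,172 × 150%/4⌋ = $110,689. Book value $184,483.
Year 2: ⌊$184,483 × 150%/4⌋ = $69,181. Book value $115,302.
Year 3: ⌊$115,302 × 150%/4⌋ = $43,238. Book value $72,064.
Year 4 (final): $72,064 − $30,500 = $41,564. Book value $30,500.

$41,564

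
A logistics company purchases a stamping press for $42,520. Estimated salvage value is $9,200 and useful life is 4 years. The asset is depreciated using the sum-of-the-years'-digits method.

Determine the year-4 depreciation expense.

Depreciable base = $42,520 − $9,200 = $33,320.
Sum of the years' digits = 4+3+2+1 = 10.
Year 1: $33,320 × 4/10 = $13,328. Book value $29,192.
Year 2: $33,320 × 3/10 = $9,996. Book value $19,196.
Year 3: $33,320 × 2/10 = $6,664. Book value $12,532.
Year 4: $33,320 × 1/10 = $3,332. Book value $9,200.

$3,332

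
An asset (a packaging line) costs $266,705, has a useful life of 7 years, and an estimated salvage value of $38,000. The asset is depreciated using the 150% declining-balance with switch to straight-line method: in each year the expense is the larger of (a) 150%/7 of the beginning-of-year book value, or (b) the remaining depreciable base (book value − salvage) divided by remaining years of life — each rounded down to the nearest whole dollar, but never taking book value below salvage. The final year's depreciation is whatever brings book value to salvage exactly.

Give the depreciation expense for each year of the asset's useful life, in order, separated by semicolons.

$57,151; $44,904; $35,282; $27,721; $21,781; $20,933; $20,933

Depreciable base = $266,705 − $38,000 = $228,705.
Year 1: DB = ⌊$266,705 × 150%/7⌋ = $57,151; SL = ⌊$228,705/7⌋ = $32,672 → take DB $57,151. Book value $209,554.
Year 2: DB = ⌊$209,554 × 150%/7⌋ = $44,904; SL = ⌊$171,554/6⌋ = $28,592 → take DB $44,904. Book value $164,650.
Year 3: DB = ⌊$164,650 × 150%/7⌋ = $35,282; SL = ⌊$126,650/5⌋ = $25,330 → take DB $35,282. Book value $129,368.
Year 4: DB = ⌊$129,368 × 150%/7⌋ = $27,721; SL = ⌊$91,368/4⌋ = $22,842 → take DB $27,721. Book value $101,647.
Year 5: DB = ⌊$101,647 × 150%/7⌋ = $21,781; SL = ⌊$63,647/3⌋ = $21,215 → take DB $21,781. Book value $79,866.
Year 6: DB = ⌊$79,866 × 150%/7⌋ = $17,114; SL = ⌊$41,866/2⌋ = $20,933 → take SL $20,933. Book value $58,933.
Year 7 (final): $58,933 − $38,000 = $20,933. Book value $38,000.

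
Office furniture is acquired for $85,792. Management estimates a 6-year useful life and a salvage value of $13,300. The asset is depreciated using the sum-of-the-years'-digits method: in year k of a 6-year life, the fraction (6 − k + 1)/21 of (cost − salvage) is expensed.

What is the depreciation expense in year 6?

Depreciable base = $85,792 − $13,300 = $72,492.
Sum of the years' digits = 6+5+4+3+2+1 = 21.
Year 1: $72,492 × 6/21 = $20,712. Book value $65,080.
Year 2: $72,492 × 5/21 = $17,260. Book value $47,820.
Year 3: $72,492 × 4/21 = $13,808. Book value $34,012.
Year 4: $72,492 × 3/21 = $10,356. Book value $23,656.
Year 5: $72,492 × 2/21 = $6,904. Book value $16,752.
Year 6: $72,492 × 1/21 = $3,452. Book value $13,300.

$3,452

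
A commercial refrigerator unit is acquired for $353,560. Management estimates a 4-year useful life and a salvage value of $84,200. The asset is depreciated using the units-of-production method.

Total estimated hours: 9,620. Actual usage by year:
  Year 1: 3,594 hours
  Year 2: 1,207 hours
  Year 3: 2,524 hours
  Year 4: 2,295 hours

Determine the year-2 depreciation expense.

Depreciable base = $353,560 − $84,200 = $269,360.
Rate = $269,360 / 9,620 hours = $28 per hour.
Year 1: 3,594 × $28 = $100,632. Book value $252,928.
Year 2: 1,207 × $28 = $33,796. Book value $219,132.

$33,796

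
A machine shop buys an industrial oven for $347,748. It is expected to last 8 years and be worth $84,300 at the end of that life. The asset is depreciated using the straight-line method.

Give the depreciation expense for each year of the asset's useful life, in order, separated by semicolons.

Depreciable base = $347,748 − $84,300 = $263,448.
Annual expense = $263,448 / 8 = $32,931.
End of year 1: book value $314,817.
End of year 2: book value $281,886.
End of year 3: book value $248,955.
End of year 4: book value $216,024.
End of year 5: book value $183,093.
End of year 6: book value $150,162.
End of year 7: book value $117,231.
End of year 8: book value $84,300.

$32,931; $32,931; $32,931; $32,931; $32,931; $32,931; $32,931; $32,931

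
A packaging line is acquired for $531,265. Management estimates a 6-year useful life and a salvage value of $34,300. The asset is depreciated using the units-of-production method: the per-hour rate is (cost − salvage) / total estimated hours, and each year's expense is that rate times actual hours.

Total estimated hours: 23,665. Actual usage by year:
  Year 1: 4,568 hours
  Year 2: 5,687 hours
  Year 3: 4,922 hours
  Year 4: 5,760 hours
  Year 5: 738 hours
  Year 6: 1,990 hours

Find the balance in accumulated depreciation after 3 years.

Depreciable base = $531,265 − $34,300 = $496,965.
Rate = $496,965 / 23,665 hours = $21 per hour.
Year 1: 4,568 × $21 = $95,928. Book value $435,337.
Year 2: 5,687 × $21 = $119,427. Book value $315,910.
Year 3: 4,922 × $21 = $103,362. Book value $212,548.
Accumulated through year 3 = $531,265 − $212,548 = $318,717.

$318,717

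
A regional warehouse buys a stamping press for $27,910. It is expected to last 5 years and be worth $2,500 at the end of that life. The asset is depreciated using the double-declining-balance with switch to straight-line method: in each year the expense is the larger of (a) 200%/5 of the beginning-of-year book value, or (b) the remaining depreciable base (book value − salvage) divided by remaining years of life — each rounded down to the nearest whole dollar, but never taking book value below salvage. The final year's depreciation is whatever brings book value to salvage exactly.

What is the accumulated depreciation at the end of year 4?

$24,292

Depreciable base = $27,910 − $2,500 = $25,410.
Year 1: DB = ⌊$27,910 × 200%/5⌋ = $11,164; SL = ⌊$25,410/5⌋ = $5,082 → take DB $11,164. Book value $16,746.
Year 2: DB = ⌊$16,746 × 200%/5⌋ = $6,698; SL = ⌊$14,246/4⌋ = $3,561 → take DB $6,698. Book value $10,048.
Year 3: DB = ⌊$10,048 × 200%/5⌋ = $4,019; SL = ⌊$7,548/3⌋ = $2,516 → take DB $4,019. Book value $6,029.
Year 4: DB = ⌊$6,029 × 200%/5⌋ = $2,411; SL = ⌊$3,529/2⌋ = $1,764 → take DB $2,411. Book value $3,618.
Accumulated through year 4 = $27,910 − $3,618 = $24,292.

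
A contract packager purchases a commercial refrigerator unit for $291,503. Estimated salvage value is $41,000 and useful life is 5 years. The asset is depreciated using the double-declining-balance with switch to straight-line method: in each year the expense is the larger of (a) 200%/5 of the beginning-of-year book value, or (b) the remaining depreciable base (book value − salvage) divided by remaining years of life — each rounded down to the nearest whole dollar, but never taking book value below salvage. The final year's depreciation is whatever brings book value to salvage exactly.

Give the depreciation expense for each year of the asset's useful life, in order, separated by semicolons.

Depreciable base = $291,503 − $41,000 = $250,503.
Year 1: DB = ⌊$291,503 × 200%/5⌋ = $116,601; SL = ⌊$250,503/5⌋ = $50,100 → take DB $116,601. Book value $174,902.
Year 2: DB = ⌊$174,902 × 200%/5⌋ = $69,960; SL = ⌊$133,902/4⌋ = $33,475 → take DB $69,960. Book value $104,942.
Year 3: DB = ⌊$104,942 × 200%/5⌋ = $41,976; SL = ⌊$63,942/3⌋ = $21,314 → take DB $41,976. Book value $62,966.
Year 4: DB = ⌊$62,966 × 200%/5⌋ = $25,186; SL = ⌊$21,966/2⌋ = $10,983 → take DB $25,186, capped at $21,966. Book value $41,000.
Year 5 (final): $41,000 − $41,000 = $0. Book value $41,000.

$116,601; $69,960; $41,976; $21,966; $0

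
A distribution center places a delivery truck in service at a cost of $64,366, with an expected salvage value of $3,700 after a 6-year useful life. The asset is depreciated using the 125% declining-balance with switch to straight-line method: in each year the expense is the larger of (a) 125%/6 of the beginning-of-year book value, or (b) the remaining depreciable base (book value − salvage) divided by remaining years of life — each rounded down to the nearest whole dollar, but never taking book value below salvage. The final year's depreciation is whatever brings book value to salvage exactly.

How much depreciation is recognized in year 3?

Depreciable base = $64,366 − $3,700 = $60,666.
Year 1: DB = ⌊$64,366 × 125%/6⌋ = $13,409; SL = ⌊$60,666/6⌋ = $10,111 → take DB $13,409. Book value $50,957.
Year 2: DB = ⌊$50,957 × 125%/6⌋ = $10,616; SL = ⌊$47,257/5⌋ = $9,451 → take DB $10,616. Book value $40,341.
Year 3: DB = ⌊$40,341 × 125%/6⌋ = $8,404; SL = ⌊$36,641/4⌋ = $9,160 → take SL $9,160. Book value $31,181.

$9,160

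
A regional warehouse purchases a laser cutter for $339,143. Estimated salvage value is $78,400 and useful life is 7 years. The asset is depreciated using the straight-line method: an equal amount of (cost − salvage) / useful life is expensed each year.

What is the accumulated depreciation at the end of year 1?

$37,249

Depreciable base = $339,143 − $78,400 = $260,743.
Annual expense = $260,743 / 7 = $37,249.
End of year 1: book value $301,894.
Accumulated through year 1 = $339,143 − $301,894 = $37,249.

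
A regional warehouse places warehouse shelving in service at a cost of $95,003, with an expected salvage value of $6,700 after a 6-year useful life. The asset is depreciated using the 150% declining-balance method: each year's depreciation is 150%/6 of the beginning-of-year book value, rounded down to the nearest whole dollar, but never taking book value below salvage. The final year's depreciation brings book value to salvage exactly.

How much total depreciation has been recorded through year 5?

$72,458

Depreciable base = $95,003 − $6,700 = $88,303.
Year 1: ⌊$95,003 × 150%/6⌋ = $23,750. Book value $71,253.
Year 2: ⌊$71,253 × 150%/6⌋ = $17,813. Book value $53,440.
Year 3: ⌊$53,440 × 150%/6⌋ = $13,360. Book value $40,080.
Year 4: ⌊$40,080 × 150%/6⌋ = $10,020. Book value $30,060.
Year 5: ⌊$30,060 × 150%/6⌋ = $7,515. Book value $22,545.
Accumulated through year 5 = $95,003 − $22,545 = $72,458.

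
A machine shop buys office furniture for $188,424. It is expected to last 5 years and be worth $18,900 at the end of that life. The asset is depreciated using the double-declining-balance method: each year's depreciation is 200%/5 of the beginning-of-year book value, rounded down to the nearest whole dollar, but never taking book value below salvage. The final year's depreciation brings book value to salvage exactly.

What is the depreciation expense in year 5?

$5,520

Depreciable base = $188,424 − $18,900 = $169,524.
Year 1: ⌊$188,424 × 200%/5⌋ = $75,369. Book value $113,055.
Year 2: ⌊$113,055 × 200%/5⌋ = $45,222. Book value $67,833.
Year 3: ⌊$67,833 × 200%/5⌋ = $27,133. Book value $40,700.
Year 4: ⌊$40,700 × 200%/5⌋ = $16,280. Book value $24,420.
Year 5 (final): $24,420 − $18,900 = $5,520. Book value $18,900.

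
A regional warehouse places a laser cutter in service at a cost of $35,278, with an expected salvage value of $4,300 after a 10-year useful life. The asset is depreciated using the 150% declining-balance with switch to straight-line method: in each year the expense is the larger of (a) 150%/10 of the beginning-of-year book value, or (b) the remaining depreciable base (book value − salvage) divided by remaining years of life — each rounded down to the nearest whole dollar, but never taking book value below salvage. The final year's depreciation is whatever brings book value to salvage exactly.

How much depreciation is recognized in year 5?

$2,762

Depreciable base = $35,278 − $4,300 = $30,978.
Year 1: DB = ⌊$35,278 × 150%/10⌋ = $5,291; SL = ⌊$30,978/10⌋ = $3,097 → take DB $5,291. Book value $29,987.
Year 2: DB = ⌊$29,987 × 150%/10⌋ = $4,498; SL = ⌊$25,687/9⌋ = $2,854 → take DB $4,498. Book value $25,489.
Year 3: DB = ⌊$25,489 × 150%/10⌋ = $3,823; SL = ⌊$21,189/8⌋ = $2,648 → take DB $3,823. Book value $21,666.
Year 4: DB = ⌊$21,666 × 150%/10⌋ = $3,249; SL = ⌊$17,366/7⌋ = $2,480 → take DB $3,249. Book value $18,417.
Year 5: DB = ⌊$18,417 × 150%/10⌋ = $2,762; SL = ⌊$14,117/6⌋ = $2,352 → take DB $2,762. Book value $15,655.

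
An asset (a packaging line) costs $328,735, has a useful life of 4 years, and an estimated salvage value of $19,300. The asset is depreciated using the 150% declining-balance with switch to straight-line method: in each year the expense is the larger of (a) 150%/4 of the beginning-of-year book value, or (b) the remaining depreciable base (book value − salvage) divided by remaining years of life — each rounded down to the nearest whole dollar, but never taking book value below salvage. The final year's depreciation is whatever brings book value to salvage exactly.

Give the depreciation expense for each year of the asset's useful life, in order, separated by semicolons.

Depreciable base = $328,735 − $19,300 = $309,435.
Year 1: DB = ⌊$328,735 × 150%/4⌋ = $123,275; SL = ⌊$309,435/4⌋ = $77,358 → take DB $123,275. Book value $205,460.
Year 2: DB = ⌊$205,460 × 150%/4⌋ = $77,047; SL = ⌊$186,160/3⌋ = $62,053 → take DB $77,047. Book value $128,413.
Year 3: DB = ⌊$128,413 × 150%/4⌋ = $48,154; SL = ⌊$109,113/2⌋ = $54,556 → take SL $54,556. Book value $73,857.
Year 4 (final): $73,857 − $19,300 = $54,557. Book value $19,300.

$123,275; $77,047; $54,556; $54,557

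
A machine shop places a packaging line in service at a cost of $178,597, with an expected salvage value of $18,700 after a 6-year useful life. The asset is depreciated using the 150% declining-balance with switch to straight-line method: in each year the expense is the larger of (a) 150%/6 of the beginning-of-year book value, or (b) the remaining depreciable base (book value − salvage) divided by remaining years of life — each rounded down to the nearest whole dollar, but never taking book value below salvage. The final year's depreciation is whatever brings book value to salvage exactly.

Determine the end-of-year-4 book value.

$56,464

Depreciable base = $178,597 − $18,700 = $159,897.
Year 1: DB = ⌊$178,597 × 150%/6⌋ = $44,649; SL = ⌊$159,897/6⌋ = $26,649 → take DB $44,649. Book value $133,948.
Year 2: DB = ⌊$133,948 × 150%/6⌋ = $33,487; SL = ⌊$115,248/5⌋ = $23,049 → take DB $33,487. Book value $100,461.
Year 3: DB = ⌊$100,461 × 150%/6⌋ = $25,115; SL = ⌊$81,761/4⌋ = $20,440 → take DB $25,115. Book value $75,346.
Year 4: DB = ⌊$75,346 × 150%/6⌋ = $18,836; SL = ⌊$56,646/3⌋ = $18,882 → take SL $18,882. Book value $56,464.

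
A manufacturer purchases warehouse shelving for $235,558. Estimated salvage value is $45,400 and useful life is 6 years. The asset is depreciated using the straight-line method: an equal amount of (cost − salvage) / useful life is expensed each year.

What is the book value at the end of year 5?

Depreciable base = $235,558 − $45,400 = $190,158.
Annual expense = $190,158 / 6 = $31,693.
End of year 1: book value $203,865.
End of year 2: book value $172,172.
End of year 3: book value $140,479.
End of year 4: book value $108,786.
End of year 5: book value $77,093.

$77,093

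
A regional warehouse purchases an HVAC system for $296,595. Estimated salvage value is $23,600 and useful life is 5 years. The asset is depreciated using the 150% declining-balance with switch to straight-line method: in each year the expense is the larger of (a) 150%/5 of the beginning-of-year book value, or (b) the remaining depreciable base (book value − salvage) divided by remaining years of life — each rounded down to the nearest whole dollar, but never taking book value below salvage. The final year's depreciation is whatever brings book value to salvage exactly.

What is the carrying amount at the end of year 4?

$62,667

Depreciable base = $296,595 − $23,600 = $272,995.
Year 1: DB = ⌊$296,595 × 150%/5⌋ = $88,978; SL = ⌊$272,995/5⌋ = $54,599 → take DB $88,978. Book value $207,617.
Year 2: DB = ⌊$207,617 × 150%/5⌋ = $62,285; SL = ⌊$184,017/4⌋ = $46,004 → take DB $62,285. Book value $145,332.
Year 3: DB = ⌊$145,332 × 150%/5⌋ = $43,599; SL = ⌊$121,732/3⌋ = $40,577 → take DB $43,599. Book value $101,733.
Year 4: DB = ⌊$101,733 × 150%/5⌋ = $30,519; SL = ⌊$78,133/2⌋ = $39,066 → take SL $39,066. Book value $62,667.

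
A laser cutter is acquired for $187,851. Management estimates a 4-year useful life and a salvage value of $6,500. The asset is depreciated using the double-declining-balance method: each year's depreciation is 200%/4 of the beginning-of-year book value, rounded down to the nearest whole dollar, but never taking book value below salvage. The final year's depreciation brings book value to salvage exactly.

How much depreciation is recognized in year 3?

Depreciable base = $187,851 − $6,500 = $181,351.
Year 1: ⌊$187,851 × 200%/4⌋ = $93,925. Book value $93,926.
Year 2: ⌊$93,926 × 200%/4⌋ = $46,963. Book value $46,963.
Year 3: ⌊$46,963 × 200%/4⌋ = $23,481. Book value $23,482.

$23,481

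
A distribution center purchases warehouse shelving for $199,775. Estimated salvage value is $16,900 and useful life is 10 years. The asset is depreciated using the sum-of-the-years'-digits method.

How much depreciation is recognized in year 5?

Depreciable base = $199,775 − $16,900 = $182,875.
Sum of the years' digits = 10+9+8+7+6+5+4+3+2+1 = 55.
Year 1: $182,875 × 10/55 = $33,250. Book value $166,525.
Year 2: $182,875 × 9/55 = $29,925. Book value $136,600.
Year 3: $182,875 × 8/55 = $26,600. Book value $110,000.
Year 4: $182,875 × 7/55 = $23,275. Book value $86,725.
Year 5: $182,875 × 6/55 = $19,950. Book value $66,775.

$19,950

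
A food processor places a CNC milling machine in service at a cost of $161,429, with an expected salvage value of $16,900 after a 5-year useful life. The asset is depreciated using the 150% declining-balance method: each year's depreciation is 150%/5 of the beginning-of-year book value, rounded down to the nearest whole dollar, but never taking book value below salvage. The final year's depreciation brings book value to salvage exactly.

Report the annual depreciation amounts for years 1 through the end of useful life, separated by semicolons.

Depreciable base = $161,429 − $16,900 = $144,529.
Year 1: ⌊$161,429 × 150%/5⌋ = $48,428. Book value $113,001.
Year 2: ⌊$113,001 × 150%/5⌋ = $33,900. Book value $79,101.
Year 3: ⌊$79,101 × 150%/5⌋ = $23,730. Book value $55,371.
Year 4: ⌊$55,371 × 150%/5⌋ = $16,611. Book value $38,760.
Year 5 (final): $38,760 − $16,900 = $21,860. Book value $16,900.

$48,428; $33,900; $23,730; $16,611; $21,860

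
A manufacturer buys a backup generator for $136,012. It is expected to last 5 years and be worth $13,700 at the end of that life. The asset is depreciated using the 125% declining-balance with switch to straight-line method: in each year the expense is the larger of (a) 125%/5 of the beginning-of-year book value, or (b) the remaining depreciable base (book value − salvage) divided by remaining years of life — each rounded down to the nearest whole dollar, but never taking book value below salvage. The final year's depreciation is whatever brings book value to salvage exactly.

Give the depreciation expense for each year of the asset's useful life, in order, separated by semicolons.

$34,003; $25,502; $20,935; $20,936; $20,936

Depreciable base = $136,012 − $13,700 = $122,312.
Year 1: DB = ⌊$136,012 × 125%/5⌋ = $34,003; SL = ⌊$122,312/5⌋ = $24,462 → take DB $34,003. Book value $102,009.
Year 2: DB = ⌊$102,009 × 125%/5⌋ = $25,502; SL = ⌊$88,309/4⌋ = $22,077 → take DB $25,502. Book value $76,507.
Year 3: DB = ⌊$76,507 × 125%/5⌋ = $19,126; SL = ⌊$62,807/3⌋ = $20,935 → take SL $20,935. Book value $55,572.
Year 4: DB = ⌊$55,572 × 125%/5⌋ = $13,893; SL = ⌊$41,872/2⌋ = $20,936 → take SL $20,936. Book value $34,636.
Year 5 (final): $34,636 − $13,700 = $20,936. Book value $13,700.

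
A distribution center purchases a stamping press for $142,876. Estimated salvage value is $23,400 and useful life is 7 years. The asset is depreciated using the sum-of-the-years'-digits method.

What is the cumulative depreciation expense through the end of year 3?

$76,806

Depreciable base = $142,876 − $23,400 = $119,476.
Sum of the years' digits = 7+6+5+4+3+2+1 = 28.
Year 1: $119,476 × 7/28 = $29,869. Book value $113,007.
Year 2: $119,476 × 6/28 = $25,602. Book value $87,405.
Year 3: $119,476 × 5/28 = $21,335. Book value $66,070.
Accumulated through year 3 = $142,876 − $66,070 = $76,806.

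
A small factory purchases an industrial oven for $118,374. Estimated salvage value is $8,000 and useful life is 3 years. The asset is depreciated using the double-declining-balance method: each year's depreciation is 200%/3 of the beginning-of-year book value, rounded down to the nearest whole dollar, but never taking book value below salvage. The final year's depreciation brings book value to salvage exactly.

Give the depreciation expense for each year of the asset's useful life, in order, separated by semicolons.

$78,916; $26,305; $5,153

Depreciable base = $118,374 − $8,000 = $110,374.
Year 1: ⌊$118,374 × 200%/3⌋ = $78,916. Book value $39,458.
Year 2: ⌊$39,458 × 200%/3⌋ = $26,305. Book value $13,153.
Year 3 (final): $13,153 − $8,000 = $5,153. Book value $8,000.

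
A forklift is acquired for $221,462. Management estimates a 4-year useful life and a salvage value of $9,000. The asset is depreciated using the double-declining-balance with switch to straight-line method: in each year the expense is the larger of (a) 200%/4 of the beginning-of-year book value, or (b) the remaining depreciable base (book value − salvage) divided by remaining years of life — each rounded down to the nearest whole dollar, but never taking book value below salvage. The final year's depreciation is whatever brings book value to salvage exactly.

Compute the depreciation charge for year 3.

Depreciable base = $221,462 − $9,000 = $212,462.
Year 1: DB = ⌊$221,462 × 200%/4⌋ = $110,731; SL = ⌊$212,462/4⌋ = $53,115 → take DB $110,731. Book value $110,731.
Year 2: DB = ⌊$110,731 × 200%/4⌋ = $55,365; SL = ⌊$101,731/3⌋ = $33,910 → take DB $55,365. Book value $55,366.
Year 3: DB = ⌊$55,366 × 200%/4⌋ = $27,683; SL = ⌊$46,366/2⌋ = $23,183 → take DB $27,683. Book value $27,683.

$27,683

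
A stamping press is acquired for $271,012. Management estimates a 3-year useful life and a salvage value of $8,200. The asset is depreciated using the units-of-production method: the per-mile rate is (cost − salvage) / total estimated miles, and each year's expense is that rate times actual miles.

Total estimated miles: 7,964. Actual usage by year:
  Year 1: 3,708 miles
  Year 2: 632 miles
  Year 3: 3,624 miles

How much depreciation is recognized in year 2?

Depreciable base = $271,012 − $8,200 = $262,812.
Rate = $262,812 / 7,964 miles = $33 per mile.
Year 1: 3,708 × $33 = $122,364. Book value $148,648.
Year 2: 632 × $33 = $20,856. Book value $127,792.

$20,856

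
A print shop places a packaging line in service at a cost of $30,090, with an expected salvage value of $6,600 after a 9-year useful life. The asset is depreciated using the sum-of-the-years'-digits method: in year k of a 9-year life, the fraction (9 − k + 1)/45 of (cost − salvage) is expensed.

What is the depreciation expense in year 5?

$2,610

Depreciable base = $30,090 − $6,600 = $23,490.
Sum of the years' digits = 9+8+7+6+5+4+3+2+1 = 45.
Year 1: $23,490 × 9/45 = $4,698. Book value $25,392.
Year 2: $23,490 × 8/45 = $4,176. Book value $21,216.
Year 3: $23,490 × 7/45 = $3,654. Book value $17,562.
Year 4: $23,490 × 6/45 = $3,132. Book value $14,430.
Year 5: $23,490 × 5/45 = $2,610. Book value $11,820.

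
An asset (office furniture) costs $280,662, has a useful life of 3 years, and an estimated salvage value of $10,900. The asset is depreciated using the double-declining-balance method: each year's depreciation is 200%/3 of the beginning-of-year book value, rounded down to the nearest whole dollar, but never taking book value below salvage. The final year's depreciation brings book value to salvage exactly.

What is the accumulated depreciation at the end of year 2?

$249,477

Depreciable base = $280,662 − $10,900 = $269,762.
Year 1: ⌊$280,662 × 200%/3⌋ = $187,108. Book value $93,554.
Year 2: ⌊$93,554 × 200%/3⌋ = $62,369. Book value $31,185.
Accumulated through year 2 = $280,662 − $31,185 = $249,477.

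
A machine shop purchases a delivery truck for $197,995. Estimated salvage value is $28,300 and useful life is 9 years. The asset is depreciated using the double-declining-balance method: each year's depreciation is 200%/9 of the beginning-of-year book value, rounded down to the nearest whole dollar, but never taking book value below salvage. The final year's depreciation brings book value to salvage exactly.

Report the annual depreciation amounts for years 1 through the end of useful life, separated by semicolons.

$43,998; $34,221; $26,616; $20,702; $16,101; $12,523; $9,740; $5,794; $0

Depreciable base = $197,995 − $28,300 = $169,695.
Year 1: ⌊$197,995 × 200%/9⌋ = $43,998. Book value $153,997.
Year 2: ⌊$153,997 × 200%/9⌋ = $34,221. Book value $119,776.
Year 3: ⌊$119,776 × 200%/9⌋ = $26,616. Book value $93,160.
Year 4: ⌊$93,160 × 200%/9⌋ = $20,702. Book value $72,458.
Year 5: ⌊$72,458 × 200%/9⌋ = $16,101. Book value $56,357.
Year 6: ⌊$56,357 × 200%/9⌋ = $12,523. Book value $43,834.
Year 7: ⌊$43,834 × 200%/9⌋ = $9,740. Book value $34,094.
Year 8: ⌊$34,094 × 200%/9⌋ = $7,576, capped at $5,794. Book value $28,300.
Year 9 (final): $28,300 − $28,300 = $0. Book value $28,300.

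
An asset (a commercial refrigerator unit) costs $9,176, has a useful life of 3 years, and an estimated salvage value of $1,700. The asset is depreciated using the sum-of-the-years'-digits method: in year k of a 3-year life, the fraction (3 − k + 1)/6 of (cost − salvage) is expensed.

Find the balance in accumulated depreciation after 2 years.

$6,230

Depreciable base = $9,176 − $1,700 = $7,476.
Sum of the years' digits = 3+2+1 = 6.
Year 1: $7,476 × 3/6 = $3,738. Book value $5,438.
Year 2: $7,476 × 2/6 = $2,492. Book value $2,946.
Accumulated through year 2 = $9,176 − $2,946 = $6,230.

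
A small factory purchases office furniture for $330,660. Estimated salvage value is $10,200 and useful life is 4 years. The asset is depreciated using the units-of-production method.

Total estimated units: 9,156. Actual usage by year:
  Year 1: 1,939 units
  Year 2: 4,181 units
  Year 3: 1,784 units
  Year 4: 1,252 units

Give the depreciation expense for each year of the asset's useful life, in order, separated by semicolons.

$67,865; $146,335; $62,440; $43,820

Depreciable base = $330,660 − $10,200 = $320,460.
Rate = $320,460 / 9,156 units = $35 per unit.
Year 1: 1,939 × $35 = $67,865. Book value $262,795.
Year 2: 4,181 × $35 = $146,335. Book value $116,460.
Year 3: 1,784 × $35 = $62,440. Book value $54,020.
Year 4: 1,252 × $35 = $43,820. Book value $10,200.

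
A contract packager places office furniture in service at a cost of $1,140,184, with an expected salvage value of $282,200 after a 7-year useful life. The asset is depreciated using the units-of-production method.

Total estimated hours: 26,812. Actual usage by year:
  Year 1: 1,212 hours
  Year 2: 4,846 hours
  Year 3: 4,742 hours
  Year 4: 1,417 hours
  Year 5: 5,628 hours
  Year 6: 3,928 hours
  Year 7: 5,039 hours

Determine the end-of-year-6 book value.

Depreciable base = $1,140,184 − $282,200 = $857,984.
Rate = $857,984 / 26,812 hours = $32 per hour.
Year 1: 1,212 × $32 = $38,784. Book value $1,101,400.
Year 2: 4,846 × $32 = $155,072. Book value $946,328.
Year 3: 4,742 × $32 = $151,744. Book value $794,584.
Year 4: 1,417 × $32 = $45,344. Book value $749,240.
Year 5: 5,628 × $32 = $180,096. Book value $569,144.
Year 6: 3,928 × $32 = $125,696. Book value $443,448.

$443,448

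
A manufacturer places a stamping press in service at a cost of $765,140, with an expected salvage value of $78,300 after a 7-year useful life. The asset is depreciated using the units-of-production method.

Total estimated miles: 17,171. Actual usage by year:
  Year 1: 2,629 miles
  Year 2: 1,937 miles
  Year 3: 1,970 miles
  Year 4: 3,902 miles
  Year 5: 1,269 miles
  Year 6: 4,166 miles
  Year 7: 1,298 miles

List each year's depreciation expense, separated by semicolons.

Depreciable base = $765,140 − $78,300 = $686,840.
Rate = $686,840 / 17,171 miles = $40 per mile.
Year 1: 2,629 × $40 = $105,160. Book value $659,980.
Year 2: 1,937 × $40 = $77,480. Book value $582,500.
Year 3: 1,970 × $40 = $78,800. Book value $503,700.
Year 4: 3,902 × $40 = $156,080. Book value $347,620.
Year 5: 1,269 × $40 = $50,760. Book value $296,860.
Year 6: 4,166 × $40 = $166,640. Book value $130,220.
Year 7: 1,298 × $40 = $51,920. Book value $78,300.

$105,160; $77,480; $78,800; $156,080; $50,760; $166,640; $51,920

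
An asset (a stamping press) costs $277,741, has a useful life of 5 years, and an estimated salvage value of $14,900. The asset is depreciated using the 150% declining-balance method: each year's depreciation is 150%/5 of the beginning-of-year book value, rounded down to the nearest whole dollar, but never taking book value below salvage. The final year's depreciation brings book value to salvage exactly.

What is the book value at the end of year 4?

$66,687

Depreciable base = $277,741 − $14,900 = $262,841.
Year 1: ⌊$277,741 × 150%/5⌋ = $83,322. Book value $194,419.
Year 2: ⌊$194,419 × 150%/5⌋ = $58,325. Book value $136,094.
Year 3: ⌊$136,094 × 150%/5⌋ = $40,828. Book value $95,266.
Year 4: ⌊$95,266 × 150%/5⌋ = $28,579. Book value $66,687.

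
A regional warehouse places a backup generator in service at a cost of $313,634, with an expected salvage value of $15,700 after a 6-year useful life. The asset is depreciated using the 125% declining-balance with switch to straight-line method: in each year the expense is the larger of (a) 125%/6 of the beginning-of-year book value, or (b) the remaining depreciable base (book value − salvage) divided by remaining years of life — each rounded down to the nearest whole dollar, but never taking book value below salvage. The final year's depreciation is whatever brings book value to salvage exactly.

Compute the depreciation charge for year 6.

$45,217

Depreciable base = $313,634 − $15,700 = $297,934.
Year 1: DB = ⌊$313,634 × 125%/6⌋ = $65,340; SL = ⌊$297,934/6⌋ = $49,655 → take DB $65,340. Book value $248,294.
Year 2: DB = ⌊$248,294 × 125%/6⌋ = $51,727; SL = ⌊$232,594/5⌋ = $46,518 → take DB $51,727. Book value $196,567.
Year 3: DB = ⌊$196,567 × 125%/6⌋ = $40,951; SL = ⌊$180,867/4⌋ = $45,216 → take SL $45,216. Book value $151,351.
Year 4: DB = ⌊$151,351 × 125%/6⌋ = $31,531; SL = ⌊$135,651/3⌋ = $45,217 → take SL $45,217. Book value $106,134.
Year 5: DB = ⌊$106,134 × 125%/6⌋ = $22,111; SL = ⌊$90,434/2⌋ = $45,217 → take SL $45,217. Book value $60,917.
Year 6 (final): $60,917 − $15,700 = $45,217. Book value $15,700.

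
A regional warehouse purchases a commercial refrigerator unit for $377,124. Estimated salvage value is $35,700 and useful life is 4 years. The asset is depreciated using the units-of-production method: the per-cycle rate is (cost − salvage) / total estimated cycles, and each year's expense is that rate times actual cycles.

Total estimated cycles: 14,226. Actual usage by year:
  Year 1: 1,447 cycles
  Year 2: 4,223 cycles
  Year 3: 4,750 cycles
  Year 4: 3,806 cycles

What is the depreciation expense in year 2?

$101,352

Depreciable base = $377,124 − $35,700 = $341,424.
Rate = $341,424 / 14,226 cycles = $24 per cycle.
Year 1: 1,447 × $24 = $34,728. Book value $342,396.
Year 2: 4,223 × $24 = $101,352. Book value $241,044.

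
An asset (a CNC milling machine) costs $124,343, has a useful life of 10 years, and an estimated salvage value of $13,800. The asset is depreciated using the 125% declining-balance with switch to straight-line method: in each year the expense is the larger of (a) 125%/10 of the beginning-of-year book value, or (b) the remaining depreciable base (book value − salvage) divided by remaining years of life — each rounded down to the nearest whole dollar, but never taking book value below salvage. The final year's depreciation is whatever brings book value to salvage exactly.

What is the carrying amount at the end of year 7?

Depreciable base = $124,343 − $13,800 = $110,543.
Year 1: DB = ⌊$124,343 × 125%/10⌋ = $15,542; SL = ⌊$110,543/10⌋ = $11,054 → take DB $15,542. Book value $108,801.
Year 2: DB = ⌊$108,801 × 125%/10⌋ = $13,600; SL = ⌊$95,001/9⌋ = $10,555 → take DB $13,600. Book value $95,201.
Year 3: DB = ⌊$95,201 × 125%/10⌋ = $11,900; SL = ⌊$81,401/8⌋ = $10,175 → take DB $11,900. Book value $83,301.
Year 4: DB = ⌊$83,301 × 125%/10⌋ = $10,412; SL = ⌊$69,501/7⌋ = $9,928 → take DB $10,412. Book value $72,889.
Year 5: DB = ⌊$72,889 × 125%/10⌋ = $9,111; SL = ⌊$59,089/6⌋ = $9,848 → take SL $9,848. Book value $63,041.
Year 6: DB = ⌊$63,041 × 125%/10⌋ = $7,880; SL = ⌊$49,241/5⌋ = $9,848 → take SL $9,848. Book value $53,193.
Year 7: DB = ⌊$53,193 × 125%/10⌋ = $6,649; SL = ⌊$39,393/4⌋ = $9,848 → take SL $9,848. Book value $43,345.

$43,345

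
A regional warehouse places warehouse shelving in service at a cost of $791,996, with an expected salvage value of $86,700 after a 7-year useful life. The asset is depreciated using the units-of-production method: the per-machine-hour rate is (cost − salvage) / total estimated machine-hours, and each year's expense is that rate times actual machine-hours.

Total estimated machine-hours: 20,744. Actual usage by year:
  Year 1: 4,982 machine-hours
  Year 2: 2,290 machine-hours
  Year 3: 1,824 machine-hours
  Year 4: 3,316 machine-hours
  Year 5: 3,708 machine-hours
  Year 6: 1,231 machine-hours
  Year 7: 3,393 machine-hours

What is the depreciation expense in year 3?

$62,016

Depreciable base = $791,996 − $86,700 = $705,296.
Rate = $705,296 / 20,744 machine-hours = $34 per machine-hour.
Year 1: 4,982 × $34 = $169,388. Book value $622,608.
Year 2: 2,290 × $34 = $77,860. Book value $544,748.
Year 3: 1,824 × $34 = $62,016. Book value $482,732.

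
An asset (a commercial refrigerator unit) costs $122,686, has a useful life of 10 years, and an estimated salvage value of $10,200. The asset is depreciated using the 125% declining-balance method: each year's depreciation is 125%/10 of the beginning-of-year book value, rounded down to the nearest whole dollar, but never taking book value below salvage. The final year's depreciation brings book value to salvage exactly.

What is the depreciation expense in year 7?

$6,882

Depreciable base = $122,686 − $10,200 = $112,486.
Year 1: ⌊$122,686 × 125%/10⌋ = $15,335. Book value $107,351.
Year 2: ⌊$107,351 × 125%/10⌋ = $13,418. Book value $93,933.
Year 3: ⌊$93,933 × 125%/10⌋ = $11,741. Book value $82,192.
Year 4: ⌊$82,192 × 125%/10⌋ = $10,274. Book value $71,918.
Year 5: ⌊$71,918 × 125%/10⌋ = $8,989. Book value $62,929.
Year 6: ⌊$62,929 × 125%/10⌋ = $7,866. Book value $55,063.
Year 7: ⌊$55,063 × 125%/10⌋ = $6,882. Book value $48,181.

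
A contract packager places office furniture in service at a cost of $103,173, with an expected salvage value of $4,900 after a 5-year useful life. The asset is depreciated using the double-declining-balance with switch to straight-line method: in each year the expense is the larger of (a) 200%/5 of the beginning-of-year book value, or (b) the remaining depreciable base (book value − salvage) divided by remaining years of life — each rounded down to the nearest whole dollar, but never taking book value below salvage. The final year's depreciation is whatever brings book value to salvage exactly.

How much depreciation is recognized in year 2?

Depreciable base = $103,173 − $4,900 = $98,273.
Year 1: DB = ⌊$103,173 × 200%/5⌋ = $41,269; SL = ⌊$98,273/5⌋ = $19,654 → take DB $41,269. Book value $61,904.
Year 2: DB = ⌊$61,904 × 200%/5⌋ = $24,761; SL = ⌊$57,004/4⌋ = $14,251 → take DB $24,761. Book value $37,143.

$24,761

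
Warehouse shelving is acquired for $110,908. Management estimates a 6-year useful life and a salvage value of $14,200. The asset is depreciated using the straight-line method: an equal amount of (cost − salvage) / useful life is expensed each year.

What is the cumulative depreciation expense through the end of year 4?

$64,472

Depreciable base = $110,908 − $14,200 = $96,708.
Annual expense = $96,708 / 6 = $16,118.
End of year 1: book value $94,790.
End of year 2: book value $78,672.
End of year 3: book value $62,554.
End of year 4: book value $46,436.
Accumulated through year 4 = $110,908 − $46,436 = $64,472.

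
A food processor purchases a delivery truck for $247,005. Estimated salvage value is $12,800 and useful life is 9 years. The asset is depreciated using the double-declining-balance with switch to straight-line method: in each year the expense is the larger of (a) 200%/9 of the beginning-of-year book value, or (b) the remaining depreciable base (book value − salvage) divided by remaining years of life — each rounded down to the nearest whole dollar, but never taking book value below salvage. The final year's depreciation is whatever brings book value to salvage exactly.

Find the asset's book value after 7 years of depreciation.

$40,722

Depreciable base = $247,005 − $12,800 = $234,205.
Year 1: DB = ⌊$247,005 × 200%/9⌋ = $54,890; SL = ⌊$234,205/9⌋ = $26,022 → take DB $54,890. Book value $192,115.
Year 2: DB = ⌊$192,115 × 200%/9⌋ = $42,692; SL = ⌊$179,315/8⌋ = $22,414 → take DB $42,692. Book value $149,423.
Year 3: DB = ⌊$149,423 × 200%/9⌋ = $33,205; SL = ⌊$136,623/7⌋ = $19,517 → take DB $33,205. Book value $116,218.
Year 4: DB = ⌊$116,218 × 200%/9⌋ = $25,826; SL = ⌊$103,418/6⌋ = $17,236 → take DB $25,826. Book value $90,392.
Year 5: DB = ⌊$90,392 × 200%/9⌋ = $20,087; SL = ⌊$77,592/5⌋ = $15,518 → take DB $20,087. Book value $70,305.
Year 6: DB = ⌊$70,305 × 200%/9⌋ = $15,623; SL = ⌊$57,505/4⌋ = $14,376 → take DB $15,623. Book value $54,682.
Year 7: DB = ⌊$54,682 × 200%/9⌋ = $12,151; SL = ⌊$41,882/3⌋ = $13,960 → take SL $13,960. Book value $40,722.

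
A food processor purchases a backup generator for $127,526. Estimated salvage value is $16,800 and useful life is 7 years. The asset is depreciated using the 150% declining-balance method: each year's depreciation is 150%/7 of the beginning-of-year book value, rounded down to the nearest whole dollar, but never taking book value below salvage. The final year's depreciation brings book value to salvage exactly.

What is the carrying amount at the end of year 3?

Depreciable base = $127,526 − $16,800 = $110,726.
Year 1: ⌊$127,526 × 150%/7⌋ = $27,327. Book value $100,199.
Year 2: ⌊$100,199 × 150%/7⌋ = $21,471. Book value $78,728.
Year 3: ⌊$78,728 × 150%/7⌋ = $16,870. Book value $61,858.

$61,858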